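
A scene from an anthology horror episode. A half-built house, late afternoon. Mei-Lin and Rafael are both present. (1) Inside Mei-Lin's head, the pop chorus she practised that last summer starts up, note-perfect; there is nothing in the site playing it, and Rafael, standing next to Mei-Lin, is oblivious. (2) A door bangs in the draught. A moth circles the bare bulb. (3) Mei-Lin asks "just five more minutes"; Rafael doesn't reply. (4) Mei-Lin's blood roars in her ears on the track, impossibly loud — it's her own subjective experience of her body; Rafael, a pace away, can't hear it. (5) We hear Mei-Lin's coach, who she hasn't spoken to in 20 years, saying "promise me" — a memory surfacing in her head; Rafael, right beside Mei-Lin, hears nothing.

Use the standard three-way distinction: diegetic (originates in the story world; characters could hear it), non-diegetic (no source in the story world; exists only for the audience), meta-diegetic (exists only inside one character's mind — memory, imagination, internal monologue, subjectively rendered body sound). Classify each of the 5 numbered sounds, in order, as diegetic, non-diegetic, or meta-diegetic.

meta-diegetic, diegetic, diegetic, meta-diegetic, meta-diegetic

(1) it lives in Mei-Lin's subjectivity, not in the site → meta-diegetic.
(2) is diegetic: a door is a real object/event in the scene's world.
(3) on-screen dialogue — Mei-Lin speaks and Rafael is there to hear → diegetic.
(4) is meta-diegetic: it's Mei-Lin's internal bodily sensation rendered as sound; only Mei-Lin 'hears' it.
Sound (5): the voice is a memory playing only inside Mei-Lin's mind; Rafael can't hear it, so meta-diegetic.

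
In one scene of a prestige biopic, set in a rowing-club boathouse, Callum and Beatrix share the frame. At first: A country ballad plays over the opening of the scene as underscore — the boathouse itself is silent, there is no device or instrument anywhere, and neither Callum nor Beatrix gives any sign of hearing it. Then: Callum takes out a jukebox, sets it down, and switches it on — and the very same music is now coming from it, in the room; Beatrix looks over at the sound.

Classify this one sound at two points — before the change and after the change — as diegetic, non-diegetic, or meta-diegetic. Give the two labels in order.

Before the change: no in-world source exists and no character can hear it — underscore → non-diegetic.
After the change: a jukebox is now a real source in the story world and the characters hear it → diegetic.

non-diegetic, diegetic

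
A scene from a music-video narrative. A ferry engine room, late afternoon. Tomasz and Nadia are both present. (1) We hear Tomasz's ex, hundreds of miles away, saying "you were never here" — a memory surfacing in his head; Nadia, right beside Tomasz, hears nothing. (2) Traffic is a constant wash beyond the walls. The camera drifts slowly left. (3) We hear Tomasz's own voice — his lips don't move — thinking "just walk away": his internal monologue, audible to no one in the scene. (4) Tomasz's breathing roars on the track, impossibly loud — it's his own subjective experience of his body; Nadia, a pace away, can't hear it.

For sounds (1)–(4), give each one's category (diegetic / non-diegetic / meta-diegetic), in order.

Sound (1): a remembered line, private to Tomasz — not present in the room, not audible to Nadia, so meta-diegetic.
(2) traffic is part of the location's real environment → diegetic.
(3) internal monologue — inside Tomasz's mind, not spoken into the scene → meta-diegetic.
(4) is meta-diegetic: point-of-audition from inside Tomasz's body; not a sound in the room.

meta-diegetic, diegetic, meta-diegetic, meta-diegetic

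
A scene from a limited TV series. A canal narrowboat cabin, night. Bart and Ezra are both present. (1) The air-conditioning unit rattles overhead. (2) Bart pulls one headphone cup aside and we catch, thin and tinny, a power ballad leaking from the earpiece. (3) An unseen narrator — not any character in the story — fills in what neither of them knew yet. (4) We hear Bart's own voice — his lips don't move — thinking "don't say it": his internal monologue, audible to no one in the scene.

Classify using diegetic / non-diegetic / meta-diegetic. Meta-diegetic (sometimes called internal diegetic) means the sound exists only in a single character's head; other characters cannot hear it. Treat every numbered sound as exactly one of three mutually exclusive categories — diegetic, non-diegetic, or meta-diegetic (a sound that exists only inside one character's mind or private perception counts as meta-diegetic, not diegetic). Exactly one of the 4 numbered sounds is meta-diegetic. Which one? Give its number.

(1) the air-conditioning unit is part of the location's real environment → diegetic.
(2) the earpiece is a real device on Bart's head — source music → diegetic.
(3) is non-diegetic: commentary laid over the scene from outside the fiction.
Sound (4): internal monologue — inside Bart's mind, not spoken into the scene, so meta-diegetic.
Only (4) is meta-diegetic.

4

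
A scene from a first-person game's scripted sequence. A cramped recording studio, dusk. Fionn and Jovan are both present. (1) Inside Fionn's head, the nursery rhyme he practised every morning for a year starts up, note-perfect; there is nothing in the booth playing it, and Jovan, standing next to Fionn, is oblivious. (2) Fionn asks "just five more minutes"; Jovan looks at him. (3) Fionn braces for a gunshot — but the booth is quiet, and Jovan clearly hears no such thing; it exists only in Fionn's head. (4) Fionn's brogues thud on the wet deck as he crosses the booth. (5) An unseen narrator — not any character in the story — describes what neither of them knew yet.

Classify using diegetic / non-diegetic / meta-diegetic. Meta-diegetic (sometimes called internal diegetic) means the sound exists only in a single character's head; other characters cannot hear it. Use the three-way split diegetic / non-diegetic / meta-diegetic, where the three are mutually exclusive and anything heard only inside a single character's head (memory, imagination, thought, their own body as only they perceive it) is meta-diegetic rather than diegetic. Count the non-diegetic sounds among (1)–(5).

(1) the music is a memory playing inside Fionn's mind alone; no real-world source, Jovan can't hear it → meta-diegetic.
(2) is diegetic: Fionn is a character speaking aloud in the scene.
(3) is meta-diegetic: the sound is imagined by Fionn; nothing in the story world is producing it and Jovan can't hear it.
Sound (4): Fionn's footsteps are produced in the story world, so diegetic.
(5) the narrator exists outside the story world, addressing only the audience → non-diegetic.
Non-diegetic: (5) — that's 1.

1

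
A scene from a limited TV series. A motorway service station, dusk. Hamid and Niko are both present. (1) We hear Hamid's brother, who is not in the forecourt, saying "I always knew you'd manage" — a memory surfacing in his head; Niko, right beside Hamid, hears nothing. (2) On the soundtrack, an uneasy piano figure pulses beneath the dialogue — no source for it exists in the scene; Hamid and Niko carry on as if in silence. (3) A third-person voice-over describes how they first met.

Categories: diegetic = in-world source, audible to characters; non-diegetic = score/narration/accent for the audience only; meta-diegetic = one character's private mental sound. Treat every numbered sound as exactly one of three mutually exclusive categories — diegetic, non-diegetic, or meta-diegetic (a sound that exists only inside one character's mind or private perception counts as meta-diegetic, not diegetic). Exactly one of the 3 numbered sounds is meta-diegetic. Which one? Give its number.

Sound (1): it's Hamid's recollection rendered as sound; the other character can't hear it, so meta-diegetic.
Sound (2): it has no source in the story world and no character can hear it — it's underscore, so non-diegetic.
(3) is non-diegetic: commentary laid over the scene from outside the fiction.
Only (1) is meta-diegetic.

1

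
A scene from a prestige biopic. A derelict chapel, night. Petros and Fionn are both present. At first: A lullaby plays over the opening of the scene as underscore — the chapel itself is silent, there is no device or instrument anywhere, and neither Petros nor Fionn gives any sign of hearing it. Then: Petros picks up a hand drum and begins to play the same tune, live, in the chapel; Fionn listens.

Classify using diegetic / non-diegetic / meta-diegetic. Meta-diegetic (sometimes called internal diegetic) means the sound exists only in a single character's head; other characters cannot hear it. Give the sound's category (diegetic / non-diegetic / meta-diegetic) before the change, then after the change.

non-diegetic, diegetic

Before the change: no in-world source exists and no character can hear it — underscore → non-diegetic.
After the change: a hand drum is now a real source in the story world and the characters hear it → diegetic.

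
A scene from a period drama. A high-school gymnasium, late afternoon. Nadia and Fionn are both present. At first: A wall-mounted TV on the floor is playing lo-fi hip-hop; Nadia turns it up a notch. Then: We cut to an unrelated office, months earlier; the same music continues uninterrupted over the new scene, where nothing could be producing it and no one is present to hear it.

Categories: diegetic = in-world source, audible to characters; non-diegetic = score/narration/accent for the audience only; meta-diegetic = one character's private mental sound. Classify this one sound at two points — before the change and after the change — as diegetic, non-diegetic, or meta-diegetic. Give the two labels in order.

diegetic, non-diegetic

Before the change: a wall-mounted TV is a real in-scene source and Nadia reacts to it → diegetic.
After the change: there is no longer any in-world source and no one can hear it — it has become underscore → non-diegetic.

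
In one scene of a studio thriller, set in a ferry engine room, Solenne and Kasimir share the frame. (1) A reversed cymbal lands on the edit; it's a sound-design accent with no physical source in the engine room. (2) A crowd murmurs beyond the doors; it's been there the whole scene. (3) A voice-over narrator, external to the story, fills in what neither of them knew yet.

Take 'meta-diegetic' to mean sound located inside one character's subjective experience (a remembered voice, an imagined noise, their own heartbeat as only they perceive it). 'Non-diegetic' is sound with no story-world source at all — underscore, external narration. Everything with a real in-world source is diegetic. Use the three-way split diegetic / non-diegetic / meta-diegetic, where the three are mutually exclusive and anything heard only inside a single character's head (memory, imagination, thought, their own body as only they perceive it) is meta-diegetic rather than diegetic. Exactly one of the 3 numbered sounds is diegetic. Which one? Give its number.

(1) is non-diegetic: nothing in the scene produces it; it's an accent added for the audience.
(2) is diegetic: a crowd is part of the location's real environment.
Sound (3): commentary laid over the scene from outside the fiction, so non-diegetic.
Only (2) is diegetic.

2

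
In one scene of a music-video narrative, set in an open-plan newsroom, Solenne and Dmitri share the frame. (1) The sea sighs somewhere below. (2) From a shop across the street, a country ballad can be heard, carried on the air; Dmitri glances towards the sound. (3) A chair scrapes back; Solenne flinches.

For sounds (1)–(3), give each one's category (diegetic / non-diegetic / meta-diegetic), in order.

(1) is diegetic: ambient/room sound belonging to the story's physical space.
(2) is diegetic: off-screen diegetic: the source is out of frame but still in the story's space.
(3) is diegetic: the sound comes from a chair physically present in the location.

diegetic, diegetic, diegetic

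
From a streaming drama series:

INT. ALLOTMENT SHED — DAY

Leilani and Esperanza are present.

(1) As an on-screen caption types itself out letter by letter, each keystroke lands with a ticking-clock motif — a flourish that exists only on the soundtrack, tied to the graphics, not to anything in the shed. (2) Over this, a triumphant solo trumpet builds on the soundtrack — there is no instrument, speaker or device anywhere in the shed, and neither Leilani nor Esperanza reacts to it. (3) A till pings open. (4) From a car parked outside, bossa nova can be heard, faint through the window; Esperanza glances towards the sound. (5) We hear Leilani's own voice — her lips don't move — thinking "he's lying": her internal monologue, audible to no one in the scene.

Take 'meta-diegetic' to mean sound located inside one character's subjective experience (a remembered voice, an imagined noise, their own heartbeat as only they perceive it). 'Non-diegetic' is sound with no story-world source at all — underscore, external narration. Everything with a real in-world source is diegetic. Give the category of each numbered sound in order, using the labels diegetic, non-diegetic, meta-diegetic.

(1) sound married to a title/caption — outside the diegesis by definition → non-diegetic.
(2) is non-diegetic: score with no on-screen or off-screen source; it exists for the audience alone.
(3) the sound comes from a till physically present in the location → diegetic.
Sound (4): the music has an off-screen but real-world source and a character hears it, so diegetic.
Sound (5): Leilani's thought-voice: a private mental sound no other character can hear, so meta-diegetic.

non-diegetic, non-diegetic, diegetic, diegetic, meta-diegetic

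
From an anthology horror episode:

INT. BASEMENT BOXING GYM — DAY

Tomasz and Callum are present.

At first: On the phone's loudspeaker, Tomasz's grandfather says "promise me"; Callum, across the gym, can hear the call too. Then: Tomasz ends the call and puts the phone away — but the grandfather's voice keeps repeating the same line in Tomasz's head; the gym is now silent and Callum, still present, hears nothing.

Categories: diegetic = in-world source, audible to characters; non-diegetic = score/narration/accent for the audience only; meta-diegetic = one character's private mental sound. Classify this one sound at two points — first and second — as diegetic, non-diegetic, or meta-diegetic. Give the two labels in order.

diegetic, meta-diegetic

First: the loudspeaker is an in-world source; both Tomasz and Callum hear the call → diegetic.
Second: with the phone off, the voice continues only as Tomasz's private mental replay — Callum can't hear it → meta-diegetic.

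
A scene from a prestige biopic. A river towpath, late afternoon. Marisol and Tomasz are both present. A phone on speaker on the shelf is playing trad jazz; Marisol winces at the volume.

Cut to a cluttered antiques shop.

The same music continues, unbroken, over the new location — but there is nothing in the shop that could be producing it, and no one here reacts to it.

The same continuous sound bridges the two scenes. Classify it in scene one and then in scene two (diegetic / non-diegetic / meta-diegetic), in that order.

Scene one: a phone on speaker is an on-screen source and Marisol reacts to it → diegetic.
Scene two: there is no source in the shop and no one hears it — it's now underscore → non-diegetic.

diegetic, non-diegetic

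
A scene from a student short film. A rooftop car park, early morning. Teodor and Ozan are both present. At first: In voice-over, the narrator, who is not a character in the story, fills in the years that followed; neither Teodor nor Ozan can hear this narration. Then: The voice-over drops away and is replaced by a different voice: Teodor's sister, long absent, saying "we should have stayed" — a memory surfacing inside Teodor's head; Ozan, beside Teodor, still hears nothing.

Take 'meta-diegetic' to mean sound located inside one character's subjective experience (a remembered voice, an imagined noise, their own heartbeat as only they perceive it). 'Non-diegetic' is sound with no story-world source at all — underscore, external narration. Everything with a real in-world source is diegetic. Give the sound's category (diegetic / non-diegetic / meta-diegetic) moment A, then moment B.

Moment A: the external narrator addresses only the audience — outside the story world → non-diegetic.
Moment B: the replacement voice is a memory inside Teodor's mind specifically → meta-diegetic.

non-diegetic, meta-diegetic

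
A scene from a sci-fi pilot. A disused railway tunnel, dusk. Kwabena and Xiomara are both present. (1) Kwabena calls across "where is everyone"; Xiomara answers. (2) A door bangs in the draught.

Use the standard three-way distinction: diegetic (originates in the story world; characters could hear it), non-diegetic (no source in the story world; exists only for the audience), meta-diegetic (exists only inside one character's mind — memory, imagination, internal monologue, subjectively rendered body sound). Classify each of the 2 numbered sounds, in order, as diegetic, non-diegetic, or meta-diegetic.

(1) spoken by a character present in the story world → diegetic.
Sound (2): a door is a real object/event in the scene's world, so diegetic.

diegetic, diegetic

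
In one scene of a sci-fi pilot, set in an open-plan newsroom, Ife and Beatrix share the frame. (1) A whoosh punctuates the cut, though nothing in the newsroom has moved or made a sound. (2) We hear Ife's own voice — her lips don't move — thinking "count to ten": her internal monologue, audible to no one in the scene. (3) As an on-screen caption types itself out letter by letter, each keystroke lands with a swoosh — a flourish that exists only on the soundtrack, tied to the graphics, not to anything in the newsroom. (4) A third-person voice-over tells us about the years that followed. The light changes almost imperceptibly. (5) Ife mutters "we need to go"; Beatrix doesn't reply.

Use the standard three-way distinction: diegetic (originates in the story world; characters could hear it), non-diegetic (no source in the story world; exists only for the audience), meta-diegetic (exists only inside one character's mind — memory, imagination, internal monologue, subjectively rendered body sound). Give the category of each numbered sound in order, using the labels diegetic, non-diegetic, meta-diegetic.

(1) is non-diegetic: an editorial stinger — it belongs to the cut, not the story world.
(2) is meta-diegetic: internal monologue — inside Ife's mind, not spoken into the scene.
(3) is non-diegetic: the caption isn't part of the story world, so neither is the sound tied to it.
Sound (4): external voice-over — not a character, not heard by anyone in the scene, so non-diegetic.
Sound (5): Ife is a character speaking aloud in the scene, so diegetic.

non-diegetic, meta-diegetic, non-diegetic, non-diegetic, diegetic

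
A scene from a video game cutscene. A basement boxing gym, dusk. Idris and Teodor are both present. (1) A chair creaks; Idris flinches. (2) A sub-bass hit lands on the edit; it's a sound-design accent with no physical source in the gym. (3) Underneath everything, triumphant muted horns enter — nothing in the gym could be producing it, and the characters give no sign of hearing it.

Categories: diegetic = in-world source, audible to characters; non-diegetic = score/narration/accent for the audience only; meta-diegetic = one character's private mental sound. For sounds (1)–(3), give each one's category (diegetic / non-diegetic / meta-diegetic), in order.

diegetic, non-diegetic, non-diegetic

Sound (1): the sound comes from a chair physically present in the location, so diegetic.
(2) an editorial stinger — it belongs to the cut, not the story world → non-diegetic.
(3) is non-diegetic: score with no on-screen or off-screen source; it exists for the audience alone.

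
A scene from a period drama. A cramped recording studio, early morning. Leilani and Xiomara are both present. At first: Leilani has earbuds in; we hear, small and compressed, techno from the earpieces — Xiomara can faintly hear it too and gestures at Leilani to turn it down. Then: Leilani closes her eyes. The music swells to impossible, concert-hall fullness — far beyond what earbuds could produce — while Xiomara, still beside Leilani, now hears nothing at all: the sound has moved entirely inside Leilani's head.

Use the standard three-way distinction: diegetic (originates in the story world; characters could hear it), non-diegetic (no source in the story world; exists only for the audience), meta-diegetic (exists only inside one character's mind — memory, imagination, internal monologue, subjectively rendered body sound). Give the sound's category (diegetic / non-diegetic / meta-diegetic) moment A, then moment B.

Moment A: the earbuds are a physical source both characters can hear → diegetic.
Moment B: the music now exists only as Leilani's subjective experience; Xiomara can no longer hear it → meta-diegetic.

diegetic, meta-diegetic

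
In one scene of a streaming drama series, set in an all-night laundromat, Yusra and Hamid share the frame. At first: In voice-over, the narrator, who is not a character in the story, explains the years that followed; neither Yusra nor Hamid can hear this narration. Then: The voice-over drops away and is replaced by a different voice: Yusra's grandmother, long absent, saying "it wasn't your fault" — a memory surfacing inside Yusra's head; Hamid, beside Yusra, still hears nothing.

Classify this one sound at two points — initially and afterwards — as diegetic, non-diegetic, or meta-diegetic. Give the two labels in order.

Initially: the external narrator addresses only the audience — outside the story world → non-diegetic.
Afterwards: the replacement voice is a memory inside Yusra's mind specifically → meta-diegetic.

non-diegetic, meta-diegetic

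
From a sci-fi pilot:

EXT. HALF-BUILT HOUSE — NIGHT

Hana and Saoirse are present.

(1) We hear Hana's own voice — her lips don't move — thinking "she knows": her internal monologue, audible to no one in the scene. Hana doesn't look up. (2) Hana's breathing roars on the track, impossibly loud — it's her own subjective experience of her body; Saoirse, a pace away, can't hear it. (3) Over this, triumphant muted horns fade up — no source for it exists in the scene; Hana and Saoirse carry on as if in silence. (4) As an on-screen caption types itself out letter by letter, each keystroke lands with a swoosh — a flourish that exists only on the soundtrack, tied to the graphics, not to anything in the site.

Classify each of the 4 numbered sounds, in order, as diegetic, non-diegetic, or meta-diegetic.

meta-diegetic, meta-diegetic, non-diegetic, non-diegetic

(1) is meta-diegetic: it's Hana's unspoken thought, heard only by the audience via her subjectivity.
Sound (2): it's Hana's internal bodily sensation rendered as sound; only Hana 'hears' it, so meta-diegetic.
(3) is non-diegetic: nothing in the site produces it and the characters don't hear it — pure soundtrack.
(4) the caption isn't part of the story world, so neither is the sound tied to it → non-diegetic.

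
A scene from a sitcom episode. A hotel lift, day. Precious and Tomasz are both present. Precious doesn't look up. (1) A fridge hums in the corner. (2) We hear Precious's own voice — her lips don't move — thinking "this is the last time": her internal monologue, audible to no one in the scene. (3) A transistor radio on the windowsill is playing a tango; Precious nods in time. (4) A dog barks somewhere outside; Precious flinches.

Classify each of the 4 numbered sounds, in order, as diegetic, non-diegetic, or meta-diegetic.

diegetic, meta-diegetic, diegetic, diegetic

Sound (1): a fridge is part of the location's real environment, so diegetic.
(2) is meta-diegetic: Precious's thought-voice: a private mental sound no other character can hear.
Sound (3): a transistor radio is a physical source in the scene and Precious reacts to it, so diegetic.
Sound (4): a dog is a real object/event in the scene's world, so diegetic.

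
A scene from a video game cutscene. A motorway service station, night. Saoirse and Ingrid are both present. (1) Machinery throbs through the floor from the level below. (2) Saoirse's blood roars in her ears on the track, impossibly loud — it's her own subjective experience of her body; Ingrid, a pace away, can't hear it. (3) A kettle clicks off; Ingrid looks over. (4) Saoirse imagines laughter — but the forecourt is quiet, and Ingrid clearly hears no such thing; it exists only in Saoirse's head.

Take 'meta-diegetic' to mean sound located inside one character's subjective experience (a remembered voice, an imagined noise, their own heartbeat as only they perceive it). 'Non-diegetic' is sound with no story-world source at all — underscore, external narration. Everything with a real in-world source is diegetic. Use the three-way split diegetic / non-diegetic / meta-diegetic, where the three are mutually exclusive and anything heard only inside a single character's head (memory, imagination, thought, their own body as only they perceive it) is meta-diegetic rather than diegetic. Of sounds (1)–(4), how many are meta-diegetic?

2

(1) is diegetic: machinery is part of the location's real environment.
(2) is meta-diegetic: a subjective body sound — Saoirse's private perception, inaudible to Ingrid.
(3) an in-world source (a kettle); characters could hear it → diegetic.
(4) is meta-diegetic: the sound is imagined by Saoirse; nothing in the story world is producing it and Ingrid can't hear it.
So 2 of the 4 are meta-diegetic: (2), (4).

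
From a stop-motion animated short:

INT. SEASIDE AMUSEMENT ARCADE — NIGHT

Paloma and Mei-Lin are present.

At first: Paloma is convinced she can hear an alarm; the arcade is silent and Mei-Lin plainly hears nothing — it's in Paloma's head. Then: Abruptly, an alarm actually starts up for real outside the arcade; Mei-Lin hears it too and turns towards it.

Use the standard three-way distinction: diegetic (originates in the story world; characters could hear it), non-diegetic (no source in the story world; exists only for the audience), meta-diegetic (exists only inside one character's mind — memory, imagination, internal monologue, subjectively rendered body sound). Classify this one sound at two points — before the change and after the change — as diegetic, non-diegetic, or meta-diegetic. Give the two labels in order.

Before the change: only Paloma 'hears' it — imagined, in her mind → meta-diegetic.
After the change: now there's a real external source and Mei-Lin hears it too — in the story world → diegetic.

meta-diegetic, diegetic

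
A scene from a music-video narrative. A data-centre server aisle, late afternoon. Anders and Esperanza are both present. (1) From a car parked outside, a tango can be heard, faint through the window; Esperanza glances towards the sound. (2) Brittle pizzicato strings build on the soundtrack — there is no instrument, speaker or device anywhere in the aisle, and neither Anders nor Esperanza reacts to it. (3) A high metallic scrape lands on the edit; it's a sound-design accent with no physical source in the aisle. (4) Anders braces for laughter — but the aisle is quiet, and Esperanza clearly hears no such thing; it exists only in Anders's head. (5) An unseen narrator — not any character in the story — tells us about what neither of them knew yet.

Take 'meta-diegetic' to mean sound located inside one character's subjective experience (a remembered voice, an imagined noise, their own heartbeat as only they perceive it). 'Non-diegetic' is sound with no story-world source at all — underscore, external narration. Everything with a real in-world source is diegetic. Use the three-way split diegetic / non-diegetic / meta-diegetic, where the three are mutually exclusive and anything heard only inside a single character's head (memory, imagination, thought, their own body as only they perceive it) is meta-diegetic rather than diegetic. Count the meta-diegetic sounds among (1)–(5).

(1) is diegetic: it's coming from a car parked outside — a location within the story world — and Esperanza reacts.
Sound (2): score with no on-screen or off-screen source; it exists for the audience alone, so non-diegetic.
(3) is non-diegetic: it's a sound-design accent with no in-world source; no one in the scene can hear it.
Sound (4): Anders alone 'hears' it — an imagined sound, not present in the space, so meta-diegetic.
Sound (5): the narrator exists outside the story world, addressing only the audience, so non-diegetic.
So 1 of the 5 is meta-diegetic: (4).

1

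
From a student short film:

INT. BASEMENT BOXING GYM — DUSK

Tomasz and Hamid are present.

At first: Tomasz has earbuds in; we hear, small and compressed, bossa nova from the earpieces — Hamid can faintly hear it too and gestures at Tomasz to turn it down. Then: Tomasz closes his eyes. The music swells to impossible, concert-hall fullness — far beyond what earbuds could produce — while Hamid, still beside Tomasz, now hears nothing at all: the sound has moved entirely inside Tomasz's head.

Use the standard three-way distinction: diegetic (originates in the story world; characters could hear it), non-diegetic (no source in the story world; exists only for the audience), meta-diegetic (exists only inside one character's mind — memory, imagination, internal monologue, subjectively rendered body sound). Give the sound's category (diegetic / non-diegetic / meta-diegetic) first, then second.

First: the earbuds are a physical source both characters can hear → diegetic.
Second: the music now exists only as Tomasz's subjective experience; Hamid can no longer hear it → meta-diegetic.

diegetic, meta-diegetic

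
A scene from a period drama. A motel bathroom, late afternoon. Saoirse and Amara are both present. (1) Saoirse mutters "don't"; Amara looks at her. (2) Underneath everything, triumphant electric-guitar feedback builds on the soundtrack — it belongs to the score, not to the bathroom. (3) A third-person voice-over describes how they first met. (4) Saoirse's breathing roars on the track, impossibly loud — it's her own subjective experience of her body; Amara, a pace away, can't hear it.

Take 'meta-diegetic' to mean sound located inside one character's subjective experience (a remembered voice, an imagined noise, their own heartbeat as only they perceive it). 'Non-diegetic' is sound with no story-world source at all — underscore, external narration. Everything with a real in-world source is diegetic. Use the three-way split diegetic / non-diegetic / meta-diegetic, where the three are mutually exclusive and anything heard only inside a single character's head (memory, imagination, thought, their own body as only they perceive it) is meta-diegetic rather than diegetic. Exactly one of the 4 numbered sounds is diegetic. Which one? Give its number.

1

Sound (1): Saoirse is a character speaking aloud in the scene, so diegetic.
(2) score with no on-screen or off-screen source; it exists for the audience alone → non-diegetic.
(3) is non-diegetic: commentary laid over the scene from outside the fiction.
Sound (4): a subjective body sound — Saoirse's private perception, inaudible to Amara, so meta-diegetic.
Only (1) is diegetic.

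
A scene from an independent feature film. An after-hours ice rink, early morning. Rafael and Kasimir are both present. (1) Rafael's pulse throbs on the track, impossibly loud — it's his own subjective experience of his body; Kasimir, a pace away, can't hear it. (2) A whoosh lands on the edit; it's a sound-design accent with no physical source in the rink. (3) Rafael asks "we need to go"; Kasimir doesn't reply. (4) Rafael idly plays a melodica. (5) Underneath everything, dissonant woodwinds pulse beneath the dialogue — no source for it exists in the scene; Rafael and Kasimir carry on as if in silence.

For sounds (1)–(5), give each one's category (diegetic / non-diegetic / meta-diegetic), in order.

(1) is meta-diegetic: point-of-audition from inside Rafael's body; not a sound in the room.
Sound (2): nothing in the scene produces it; it's an accent added for the audience, so non-diegetic.
(3) Rafael is a character speaking aloud in the scene → diegetic.
(4) Rafael is producing the music live, in the story world → diegetic.
Sound (5): score with no on-screen or off-screen source; it exists for the audience alone, so non-diegetic.

meta-diegetic, non-diegetic, diegetic, diegetic, non-diegetic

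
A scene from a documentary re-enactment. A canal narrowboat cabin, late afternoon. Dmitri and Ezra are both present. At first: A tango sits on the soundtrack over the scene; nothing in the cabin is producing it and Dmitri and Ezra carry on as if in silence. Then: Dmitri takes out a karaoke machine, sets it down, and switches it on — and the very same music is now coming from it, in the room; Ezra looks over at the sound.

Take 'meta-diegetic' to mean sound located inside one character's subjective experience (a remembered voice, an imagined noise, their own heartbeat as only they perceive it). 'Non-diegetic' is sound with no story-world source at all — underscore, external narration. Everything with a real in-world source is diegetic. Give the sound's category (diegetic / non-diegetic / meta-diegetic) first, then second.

First: no in-world source exists and no character can hear it — underscore → non-diegetic.
Second: a karaoke machine is now a real source in the story world and the characters hear it → diegetic.

non-diegetic, diegetic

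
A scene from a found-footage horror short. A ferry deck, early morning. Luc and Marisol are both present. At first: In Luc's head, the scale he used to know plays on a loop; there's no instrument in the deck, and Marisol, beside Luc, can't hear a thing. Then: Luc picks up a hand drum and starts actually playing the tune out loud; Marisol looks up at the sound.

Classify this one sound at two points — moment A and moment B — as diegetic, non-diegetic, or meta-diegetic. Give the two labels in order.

meta-diegetic, diegetic

Moment A: the tune exists only as Luc's private memory; Marisol can't hear it → meta-diegetic.
Moment B: Luc is now producing it live on a hand drum, in the room, and Marisol hears it → diegetic.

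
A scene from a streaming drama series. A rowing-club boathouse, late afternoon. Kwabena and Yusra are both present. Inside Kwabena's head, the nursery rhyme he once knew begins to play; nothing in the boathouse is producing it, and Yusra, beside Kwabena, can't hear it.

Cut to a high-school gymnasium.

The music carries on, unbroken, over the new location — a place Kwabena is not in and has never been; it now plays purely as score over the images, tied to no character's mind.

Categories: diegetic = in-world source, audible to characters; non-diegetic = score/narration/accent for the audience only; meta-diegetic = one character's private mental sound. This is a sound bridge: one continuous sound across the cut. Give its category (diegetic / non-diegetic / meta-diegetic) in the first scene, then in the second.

Scene one: the music exists only inside Kwabena's mind; Yusra can't hear it → meta-diegetic.
Scene two: it's detached from Kwabena entirely and plays over unrelated images with no in-world source — conventional underscore → non-diegetic.

meta-diegetic, non-diegetic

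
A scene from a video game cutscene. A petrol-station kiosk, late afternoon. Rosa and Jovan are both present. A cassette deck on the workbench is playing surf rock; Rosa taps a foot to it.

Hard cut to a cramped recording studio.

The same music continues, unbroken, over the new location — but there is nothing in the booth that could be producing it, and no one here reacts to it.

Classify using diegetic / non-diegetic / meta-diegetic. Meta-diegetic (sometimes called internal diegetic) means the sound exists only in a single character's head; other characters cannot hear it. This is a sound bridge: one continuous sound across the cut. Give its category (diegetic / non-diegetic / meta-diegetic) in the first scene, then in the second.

diegetic, non-diegetic

Scene one: a cassette deck is an on-screen source and Rosa reacts to it → diegetic.
Scene two: there is no source in the booth and no one hears it — it's now underscore → non-diegetic.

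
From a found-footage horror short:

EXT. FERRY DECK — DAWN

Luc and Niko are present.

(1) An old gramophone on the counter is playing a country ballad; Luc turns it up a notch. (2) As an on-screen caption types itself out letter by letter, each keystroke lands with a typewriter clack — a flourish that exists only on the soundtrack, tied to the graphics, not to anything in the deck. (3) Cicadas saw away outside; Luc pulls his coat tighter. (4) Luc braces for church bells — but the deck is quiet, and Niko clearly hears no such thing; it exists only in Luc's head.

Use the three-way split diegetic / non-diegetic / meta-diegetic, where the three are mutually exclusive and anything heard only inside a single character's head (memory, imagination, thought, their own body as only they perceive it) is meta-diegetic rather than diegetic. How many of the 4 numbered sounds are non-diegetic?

1

Sound (1): the music comes from an on-screen device that Luc responds to, so diegetic.
Sound (2): the caption isn't part of the story world, so neither is the sound tied to it, so non-diegetic.
(3) is diegetic: it's the actual ambient sound of the location.
Sound (4): the sound is imagined by Luc; nothing in the story world is producing it and Niko can't hear it, so meta-diegetic.
Non-diegetic: (2) — that's 1.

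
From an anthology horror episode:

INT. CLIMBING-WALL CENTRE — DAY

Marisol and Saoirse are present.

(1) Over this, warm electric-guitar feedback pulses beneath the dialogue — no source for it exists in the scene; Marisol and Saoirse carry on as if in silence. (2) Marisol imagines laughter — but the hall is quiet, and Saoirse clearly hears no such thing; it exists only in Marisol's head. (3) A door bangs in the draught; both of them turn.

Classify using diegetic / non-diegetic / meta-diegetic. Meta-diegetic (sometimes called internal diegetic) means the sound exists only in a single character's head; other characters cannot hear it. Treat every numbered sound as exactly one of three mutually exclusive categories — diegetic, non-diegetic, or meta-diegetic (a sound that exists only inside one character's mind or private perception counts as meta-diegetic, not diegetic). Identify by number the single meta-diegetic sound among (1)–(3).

2

(1) nothing in the hall produces it and the characters don't hear it — pure soundtrack → non-diegetic.
Sound (2): subjective to Marisol: the hall is silent and Saoirse hears nothing, so meta-diegetic.
(3) is diegetic: the sound comes from a door physically present in the location.
Only (2) is meta-diegetic.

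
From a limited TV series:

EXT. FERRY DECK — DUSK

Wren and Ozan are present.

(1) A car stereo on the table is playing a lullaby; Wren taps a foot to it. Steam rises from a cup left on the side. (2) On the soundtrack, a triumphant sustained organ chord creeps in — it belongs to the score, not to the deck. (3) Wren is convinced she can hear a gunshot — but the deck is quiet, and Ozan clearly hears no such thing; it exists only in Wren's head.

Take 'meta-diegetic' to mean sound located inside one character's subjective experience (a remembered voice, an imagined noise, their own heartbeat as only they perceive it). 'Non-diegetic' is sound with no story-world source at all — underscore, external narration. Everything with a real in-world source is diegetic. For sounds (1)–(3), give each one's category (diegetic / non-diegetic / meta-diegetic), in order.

Sound (1): a car stereo is a physical source in the scene and Wren reacts to it, so diegetic.
(2) score with no on-screen or off-screen source; it exists for the audience alone → non-diegetic.
(3) is meta-diegetic: the sound is imagined by Wren; nothing in the story world is producing it and Ozan can't hear it.

diegetic, non-diegetic, meta-diegetic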